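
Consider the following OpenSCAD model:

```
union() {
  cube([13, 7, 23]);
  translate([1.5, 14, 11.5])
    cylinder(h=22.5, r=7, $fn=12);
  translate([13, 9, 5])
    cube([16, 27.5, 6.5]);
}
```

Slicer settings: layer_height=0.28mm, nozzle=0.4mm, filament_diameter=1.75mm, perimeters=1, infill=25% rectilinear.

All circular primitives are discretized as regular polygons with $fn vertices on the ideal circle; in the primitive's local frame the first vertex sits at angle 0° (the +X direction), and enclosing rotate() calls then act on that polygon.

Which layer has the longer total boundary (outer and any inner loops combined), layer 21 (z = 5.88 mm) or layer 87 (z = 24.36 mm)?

layer 21 (z = 5.88 mm)

Layer 21 (z = 5.88): the cube is present — its section is the full 13×7 rectangle (perimeter 40.00 mm); the cylinder at (1.5, 14) does not reach this height (z outside [11.5, 34]); the 16×27.5 cube at (13, 9) contributes its full rectangle (perimeter 87.00 mm); Merging all regions: the 2 present regions are separate (no shared area or edge), so areas and boundary lengths simply add and each stays a separate island — boundary = 127.00 mm. So its perimeter = 127.00 mm. Layer 87 (z = 24.36): the cube is not intersected at this z (z outside [0, 23]); the r=7 cylinder at (1.5, 14) contributes a regular 12-gon of circumradius 7 (perimeter = 2·12·7.000·sin(180°/12) = 43.48 mm); the cube at (13, 9) does not reach this height (z outside [5, 11.5]); Merging all regions: only the r=7 cylinder at (1.5, 14) is present, so the union is just that shape — boundary = 43.48 mm. So its perimeter = 43.48 mm. Layer 21 is larger (127.00 vs 43.48 mm).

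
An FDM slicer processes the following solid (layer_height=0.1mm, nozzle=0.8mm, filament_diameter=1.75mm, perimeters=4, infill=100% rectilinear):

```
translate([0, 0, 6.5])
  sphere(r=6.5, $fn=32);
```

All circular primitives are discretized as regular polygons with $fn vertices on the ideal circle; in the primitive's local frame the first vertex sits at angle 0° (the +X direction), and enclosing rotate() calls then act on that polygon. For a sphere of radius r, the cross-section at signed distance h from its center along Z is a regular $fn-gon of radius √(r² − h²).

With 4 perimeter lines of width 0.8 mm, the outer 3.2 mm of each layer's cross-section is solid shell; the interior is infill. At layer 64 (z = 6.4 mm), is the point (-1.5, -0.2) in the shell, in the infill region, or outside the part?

infill

At z = 6.4 mm: the r=6.5 sphere contributes a regular 32-gon of circumradius √(6.5²−0.1²) = 6.499. Overall, the cross-section is a single solid region. The nearest boundary edge runs (-6.50, 0.00)→(-6.37, -1.27); distance from the point to it = 4.96 mm. The point is inside the cross-section and 4.96 mm from the nearest boundary — more than the 3.2 mm shell width (4 × 0.8), so it's in the infill interior.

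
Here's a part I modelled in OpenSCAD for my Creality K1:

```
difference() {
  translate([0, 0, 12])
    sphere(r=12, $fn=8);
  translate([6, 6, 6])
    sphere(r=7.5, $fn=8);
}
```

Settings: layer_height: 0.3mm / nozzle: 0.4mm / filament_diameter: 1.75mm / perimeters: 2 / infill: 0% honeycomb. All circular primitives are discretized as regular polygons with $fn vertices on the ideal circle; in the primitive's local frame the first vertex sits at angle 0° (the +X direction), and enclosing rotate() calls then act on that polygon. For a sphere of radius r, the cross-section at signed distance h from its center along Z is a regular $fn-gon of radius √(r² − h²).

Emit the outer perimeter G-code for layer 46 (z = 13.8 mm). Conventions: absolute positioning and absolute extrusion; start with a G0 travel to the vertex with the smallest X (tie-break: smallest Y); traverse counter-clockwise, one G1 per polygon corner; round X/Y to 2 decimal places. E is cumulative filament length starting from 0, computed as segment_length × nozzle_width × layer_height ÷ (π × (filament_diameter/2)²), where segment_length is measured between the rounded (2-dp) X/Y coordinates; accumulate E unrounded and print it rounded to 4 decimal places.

G0 X-11.86 Y0.00 Z13.80
G1 X-8.39 Y-8.39 E0.4530
G1 X0.00 Y-11.86 E0.9059
G1 X8.39 Y-8.39 E1.3589
G1 X11.86 Y0.00 E1.8119
G1 X8.39 Y8.39 E2.2648
G1 X0.00 Y11.86 E2.7178
G1 X-8.39 Y8.39 E3.1708
G1 X-11.86 Y0.00 E3.6237

At z = 13.8 mm: the r=12 sphere contributes a regular 8-gon of circumradius √(12²−1.8²) = 11.864; the sphere at (6, 6) is not intersected at this z (|z−center|=7.800 > r=7.5); Taking the first minus the rest: none of the subtracted shapes is present at this height, so the r=12 sphere is unchanged — 1 connected region. The outline is a single polygon with 8 vertices. Extrusion per mm of travel: 0.4 × 0.3 / (π × 0.875²) = 0.049890. Accumulating E over each segment gives final E = 3.6237.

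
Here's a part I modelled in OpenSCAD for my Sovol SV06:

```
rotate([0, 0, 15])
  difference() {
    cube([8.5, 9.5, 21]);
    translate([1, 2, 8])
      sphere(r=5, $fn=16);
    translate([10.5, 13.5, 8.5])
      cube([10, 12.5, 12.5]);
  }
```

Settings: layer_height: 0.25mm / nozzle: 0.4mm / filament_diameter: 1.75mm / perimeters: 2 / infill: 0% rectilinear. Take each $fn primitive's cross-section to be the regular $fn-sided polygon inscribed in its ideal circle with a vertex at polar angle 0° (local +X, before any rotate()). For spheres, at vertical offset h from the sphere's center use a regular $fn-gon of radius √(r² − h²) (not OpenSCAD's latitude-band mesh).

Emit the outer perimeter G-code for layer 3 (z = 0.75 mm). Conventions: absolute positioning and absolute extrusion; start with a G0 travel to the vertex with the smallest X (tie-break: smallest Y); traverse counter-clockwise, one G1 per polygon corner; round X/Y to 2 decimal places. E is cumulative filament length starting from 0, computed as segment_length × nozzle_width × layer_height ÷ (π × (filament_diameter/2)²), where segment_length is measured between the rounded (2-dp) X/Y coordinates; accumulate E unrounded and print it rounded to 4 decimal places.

At z = 0.75 mm: the cube (footprint 8.5×9.5) is included at this height; the sphere at (1, 2) is absent (|z−center|=7.250 > r=5); the cube at (10.5, 13.5) is absent (z outside [8.5, 21]); Taking the first minus the rest: none of the subtracted shapes is present at this height, so the 8.5×9.5 cube is unchanged — 1 connected region; (rotated 15° about Z; rotation is an isometry so areas/perimeters/island counts are preserved). The outline is a single polygon with 4 vertices. Extrusion per mm of travel: 0.4 × 0.25 / (π × 0.875²) = 0.041575. Accumulating E over each segment gives final E = 1.4970.

G0 X-2.46 Y9.18 Z0.75
G1 X0.00 Y0.00 E0.3951
G1 X8.21 Y2.20 E0.7485
G1 X5.75 Y11.38 E1.1436
G1 X-2.46 Y9.18 E1.4970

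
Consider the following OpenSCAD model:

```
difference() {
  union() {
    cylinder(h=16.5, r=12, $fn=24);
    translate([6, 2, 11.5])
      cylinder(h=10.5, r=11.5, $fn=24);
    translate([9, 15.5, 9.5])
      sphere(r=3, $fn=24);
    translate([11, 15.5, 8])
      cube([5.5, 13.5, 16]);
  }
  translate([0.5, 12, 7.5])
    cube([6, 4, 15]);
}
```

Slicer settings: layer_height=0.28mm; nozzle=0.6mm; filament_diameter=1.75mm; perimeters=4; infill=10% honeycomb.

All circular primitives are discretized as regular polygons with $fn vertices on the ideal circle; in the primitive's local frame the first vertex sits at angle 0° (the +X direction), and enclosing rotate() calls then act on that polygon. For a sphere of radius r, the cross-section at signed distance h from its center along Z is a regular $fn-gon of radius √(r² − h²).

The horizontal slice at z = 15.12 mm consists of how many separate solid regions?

At z = 15.12 mm: the cylinder: section is a regular 24-gon, circumradius r=12; the r=11.5 cylinder at (6, 2) contributes a regular 24-gon of circumradius 11.5; the sphere at (9, 15.5) does not reach this height (|z−center|=5.620 > r=3); the cube at (11, 15.5) is present — its section is the full 5.5×13.5 rectangle; Merging all regions: the regions partially overlap (shared area 282.56 mm²), so overlapping operands fuse into one piece — 2 connected regions; the 6×4 cube at (0.5, 12) contributes its full rectangle; Subtracting the remaining from the first: starting from the result so far, the 6×4 cube at (0.5, 12) partially overlaps it — only the 6.09 mm² overlap (of its 24.00 mm²) is removed, clipping the outline — 2 connected regions. The result has 2 disconnected regions.

2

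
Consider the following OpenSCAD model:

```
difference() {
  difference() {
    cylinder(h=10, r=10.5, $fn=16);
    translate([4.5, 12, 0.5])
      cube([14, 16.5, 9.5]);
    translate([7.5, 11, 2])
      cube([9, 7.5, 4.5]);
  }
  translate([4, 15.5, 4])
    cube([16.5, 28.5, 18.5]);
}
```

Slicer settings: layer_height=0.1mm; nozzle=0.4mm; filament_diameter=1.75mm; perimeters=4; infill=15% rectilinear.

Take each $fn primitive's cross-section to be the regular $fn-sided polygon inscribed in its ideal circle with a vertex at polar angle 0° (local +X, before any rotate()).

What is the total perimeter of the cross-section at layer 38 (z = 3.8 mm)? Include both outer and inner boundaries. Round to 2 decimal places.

At z = 3.8 mm: the r=10.5 cylinder gives a regular 16-gon of circumradius 10.5 (constant along its height) (perimeter = 2·16·10.500·sin(180°/16) = 65.55 mm); the 14×16.5 cube at (4.5, 12) contributes its full rectangle (perimeter 61.00 mm); the cube at (7.5, 11) (footprint 9×7.5) is included at this height (perimeter 33.00 mm); Taking the first minus the rest: starting from the r=10.5 cylinder, the 14×16.5 cube at (4.5, 12) misses the remaining region (no effect); the 9×7.5 cube at (7.5, 11) misses the remaining region (no effect) — boundary = 65.55 mm; the cube at (4, 15.5) is not intersected at this z (z outside [4, 22.5]); After the difference (first − rest): none of the subtracted shapes is present at this height, so the result so far is unchanged — boundary = 65.55 mm. Overall, the cross-section is a single solid region. Total boundary length (outer) = 65.55 mm.

65.55 mm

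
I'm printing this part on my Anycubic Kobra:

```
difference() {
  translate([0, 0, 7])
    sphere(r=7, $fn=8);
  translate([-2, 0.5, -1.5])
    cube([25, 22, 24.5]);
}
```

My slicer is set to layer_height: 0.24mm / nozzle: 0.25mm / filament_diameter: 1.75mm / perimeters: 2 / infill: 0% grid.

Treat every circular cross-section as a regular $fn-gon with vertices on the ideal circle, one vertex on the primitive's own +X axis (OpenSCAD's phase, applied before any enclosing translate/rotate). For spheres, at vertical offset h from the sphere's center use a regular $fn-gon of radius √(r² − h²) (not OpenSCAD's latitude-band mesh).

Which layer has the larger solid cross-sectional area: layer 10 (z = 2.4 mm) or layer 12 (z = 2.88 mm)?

Layer 10 (z = 2.4): the sphere: section is a regular 8-gon, circumradius = √(r²−h²) = √(7²−4.6²) = 5.276 (area = (8/2)·5.276²·sin(360°/8) = 78.74 mm²); the cube at (-2, 0.5) is present — its section is the full 25×22 rectangle (area 550.00 mm²); Taking the first minus the rest: starting from the r=7 sphere (78.74 mm²), the 25×22 cube at (-2, 0.5) partially overlaps it — only the 25.82 mm² overlap (of its 550.00 mm²) is removed, clipping the outline — area = 52.92 mm². So its area = 52.92 mm². Layer 12 (z = 2.88): the sphere: section is a regular 8-gon, circumradius = √(r²−h²) = √(7²−4.12²) = 5.659 (area = (8/2)·5.659²·sin(360°/8) = 90.58 mm²); the cube at (-2, 0.5) (footprint 25×22) is included at this height (area 550.00 mm²); Subtracting the remaining from the first: starting from the r=7 sphere (90.58 mm²), the 25×22 cube at (-2, 0.5) partially overlaps it — only the 29.36 mm² overlap (of its 550.00 mm²) is removed, clipping the outline — area = 61.22 mm². So its area = 61.22 mm². Layer 12 is larger (61.22 vs 52.92 mm²).

layer 12 (z = 2.88 mm)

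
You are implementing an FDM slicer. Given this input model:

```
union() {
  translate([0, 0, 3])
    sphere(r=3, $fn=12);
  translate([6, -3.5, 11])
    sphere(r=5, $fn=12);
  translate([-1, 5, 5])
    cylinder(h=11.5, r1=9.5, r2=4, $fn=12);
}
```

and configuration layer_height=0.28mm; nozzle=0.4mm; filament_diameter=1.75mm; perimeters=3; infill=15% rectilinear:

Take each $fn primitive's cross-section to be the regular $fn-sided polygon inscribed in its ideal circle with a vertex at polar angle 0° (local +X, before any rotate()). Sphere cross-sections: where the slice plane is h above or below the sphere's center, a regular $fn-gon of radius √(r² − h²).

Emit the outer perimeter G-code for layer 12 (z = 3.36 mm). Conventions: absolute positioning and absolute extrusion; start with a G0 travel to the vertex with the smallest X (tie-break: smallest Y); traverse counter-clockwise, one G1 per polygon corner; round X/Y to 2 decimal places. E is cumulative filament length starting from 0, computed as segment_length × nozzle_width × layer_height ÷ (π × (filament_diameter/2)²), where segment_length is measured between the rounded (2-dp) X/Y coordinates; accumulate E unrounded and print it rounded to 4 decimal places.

At z = 3.36 mm: the sphere: section is a regular 12-gon, circumradius = √(r²−h²) = √(3²−0.36²) = 2.978; the sphere at (6, -3.5) does not reach this height (|z−center|=7.640 > r=5); the cone at (-1, 5) is not intersected at this z (z outside [5, 16.5]); Merging all regions: only the r=3 sphere is present, so the union is just that shape — 1 connected region. The outline is a single polygon with 12 vertices. Extrusion per mm of travel: 0.4 × 0.28 / (π × 0.875²) = 0.046564. Accumulating E over each segment gives final E = 0.8618.

G0 X-2.98 Y0.00 Z3.36
G1 X-2.58 Y-1.49 E0.0718
G1 X-1.49 Y-2.58 E0.1436
G1 X0.00 Y-2.98 E0.2155
G1 X1.49 Y-2.58 E0.2873
G1 X2.58 Y-1.49 E0.3591
G1 X2.98 Y0.00 E0.4309
G1 X2.58 Y1.49 E0.5027
G1 X1.49 Y2.58 E0.5745
G1 X0.00 Y2.98 E0.6464
G1 X-1.49 Y2.58 E0.7182
G1 X-2.58 Y1.49 E0.7900
G1 X-2.98 Y0.00 E0.8618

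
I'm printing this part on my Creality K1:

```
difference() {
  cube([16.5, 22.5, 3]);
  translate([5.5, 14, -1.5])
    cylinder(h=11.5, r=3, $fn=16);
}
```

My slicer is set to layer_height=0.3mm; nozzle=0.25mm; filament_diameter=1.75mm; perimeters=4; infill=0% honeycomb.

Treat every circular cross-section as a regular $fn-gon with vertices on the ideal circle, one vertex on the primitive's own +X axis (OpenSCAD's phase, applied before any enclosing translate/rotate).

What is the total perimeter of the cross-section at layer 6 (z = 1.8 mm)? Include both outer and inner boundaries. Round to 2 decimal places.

At z = 1.8 mm: the cube is present — its section is the full 16.5×22.5 rectangle (perimeter 78.00 mm); the cylinder at (5.5, 14): section is a regular 16-gon, circumradius r=3 (perimeter = 2·16·3.000·sin(180°/16) = 18.73 mm); Taking the first minus the rest: starting from the 16.5×22.5 cube, the r=3 cylinder at (5.5, 14) lies wholly inside it (removes its full 27.55 mm² and its 18.73 mm outline becomes a hole wall) — boundary (outer + 1 inner loop) = 96.73 mm. Overall, the cross-section is one region with 1 hole. Total boundary length (outer + inner) = 96.73 mm.

96.73 mm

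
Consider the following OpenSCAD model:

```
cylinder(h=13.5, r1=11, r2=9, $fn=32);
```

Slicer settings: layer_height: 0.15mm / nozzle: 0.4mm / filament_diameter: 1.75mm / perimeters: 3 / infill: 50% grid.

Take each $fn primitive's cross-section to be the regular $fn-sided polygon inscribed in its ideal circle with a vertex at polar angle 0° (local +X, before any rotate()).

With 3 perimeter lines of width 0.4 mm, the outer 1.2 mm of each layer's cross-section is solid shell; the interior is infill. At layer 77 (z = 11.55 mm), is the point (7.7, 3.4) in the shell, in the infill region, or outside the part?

At z = 11.55 mm: the cone (r1=11→r2=9) has section circumradius 9.289 here — a regular 32-gon. Overall, the cross-section is a single solid region. The nearest boundary edge runs (8.58, 3.55)→(7.72, 5.16); distance from the point to it = 0.85 mm. The point is inside the cross-section, 0.85 mm from the nearest boundary — within the 1.2 mm shell band (3 × 0.4).

shell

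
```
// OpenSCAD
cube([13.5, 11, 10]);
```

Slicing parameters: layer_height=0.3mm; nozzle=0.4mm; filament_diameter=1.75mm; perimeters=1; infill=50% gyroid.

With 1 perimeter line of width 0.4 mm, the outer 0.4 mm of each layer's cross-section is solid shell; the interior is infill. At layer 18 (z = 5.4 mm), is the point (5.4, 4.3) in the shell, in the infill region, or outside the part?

At z = 5.4 mm: the cube (footprint 13.5×11) is included at this height. Overall, the cross-section is a single solid region. The nearest boundary edge runs (0.00, 0.00)→(13.50, 0.00); distance from the point to it = 4.30 mm. The point is inside the cross-section and 4.30 mm from the nearest boundary — more than the 0.4 mm shell width (1 × 0.4), so it's in the infill interior.

infill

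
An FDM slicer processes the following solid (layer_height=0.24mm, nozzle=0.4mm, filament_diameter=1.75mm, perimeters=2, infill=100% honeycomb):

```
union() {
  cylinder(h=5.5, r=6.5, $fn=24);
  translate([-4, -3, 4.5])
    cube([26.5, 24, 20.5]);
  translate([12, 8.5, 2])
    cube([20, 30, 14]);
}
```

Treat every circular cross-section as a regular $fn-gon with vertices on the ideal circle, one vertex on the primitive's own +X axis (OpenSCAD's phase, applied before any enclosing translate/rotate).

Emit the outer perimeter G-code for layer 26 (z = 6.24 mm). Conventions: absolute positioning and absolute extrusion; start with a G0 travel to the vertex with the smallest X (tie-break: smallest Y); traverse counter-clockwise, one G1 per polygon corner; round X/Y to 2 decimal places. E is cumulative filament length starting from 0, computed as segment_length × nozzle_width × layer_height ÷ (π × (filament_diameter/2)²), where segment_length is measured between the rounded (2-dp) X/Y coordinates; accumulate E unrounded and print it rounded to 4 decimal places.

At z = 6.24 mm: the cylinder is not intersected at this z (z outside [0, 5.5]); the 26.5×24 cube at (-4, -3) contributes its full rectangle; the 20×30 cube at (12, 8.5) contributes its full rectangle; Taking the union: the regions partially overlap (shared area 131.25 mm²), so overlapping operands fuse into one piece — 1 connected region. The outline is a single polygon with 8 vertices. Extrusion per mm of travel: 0.4 × 0.24 / (π × 0.875²) = 0.039912. Accumulating E over each segment gives final E = 6.1864.

G0 X-4.00 Y-3.00 Z6.24
G1 X22.50 Y-3.00 E1.0577
G1 X22.50 Y8.50 E1.5167
G1 X32.00 Y8.50 E1.8958
G1 X32.00 Y38.50 E3.0932
G1 X12.00 Y38.50 E3.8914
G1 X12.00 Y21.00 E4.5899
G1 X-4.00 Y21.00 E5.2285
G1 X-4.00 Y-3.00 E6.1864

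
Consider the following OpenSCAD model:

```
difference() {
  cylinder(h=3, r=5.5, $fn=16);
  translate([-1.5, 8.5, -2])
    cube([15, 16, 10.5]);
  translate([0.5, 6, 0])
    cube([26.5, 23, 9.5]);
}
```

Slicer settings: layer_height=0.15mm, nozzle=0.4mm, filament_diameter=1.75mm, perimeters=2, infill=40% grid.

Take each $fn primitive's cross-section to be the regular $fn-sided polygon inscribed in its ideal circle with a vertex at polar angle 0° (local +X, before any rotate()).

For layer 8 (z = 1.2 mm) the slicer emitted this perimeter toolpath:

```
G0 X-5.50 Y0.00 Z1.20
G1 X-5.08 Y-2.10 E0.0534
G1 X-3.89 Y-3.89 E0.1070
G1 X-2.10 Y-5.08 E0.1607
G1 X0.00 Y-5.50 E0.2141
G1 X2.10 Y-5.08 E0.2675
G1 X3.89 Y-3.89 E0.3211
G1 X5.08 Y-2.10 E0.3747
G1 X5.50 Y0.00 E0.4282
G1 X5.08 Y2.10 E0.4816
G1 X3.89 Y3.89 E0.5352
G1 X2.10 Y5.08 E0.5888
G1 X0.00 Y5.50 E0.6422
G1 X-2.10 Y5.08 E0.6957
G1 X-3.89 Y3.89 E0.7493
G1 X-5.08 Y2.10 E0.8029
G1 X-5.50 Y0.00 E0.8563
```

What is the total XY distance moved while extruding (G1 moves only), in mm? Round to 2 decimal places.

34.33 mm

Sum the Euclidean lengths of each G1 segment: total = 34.33 mm.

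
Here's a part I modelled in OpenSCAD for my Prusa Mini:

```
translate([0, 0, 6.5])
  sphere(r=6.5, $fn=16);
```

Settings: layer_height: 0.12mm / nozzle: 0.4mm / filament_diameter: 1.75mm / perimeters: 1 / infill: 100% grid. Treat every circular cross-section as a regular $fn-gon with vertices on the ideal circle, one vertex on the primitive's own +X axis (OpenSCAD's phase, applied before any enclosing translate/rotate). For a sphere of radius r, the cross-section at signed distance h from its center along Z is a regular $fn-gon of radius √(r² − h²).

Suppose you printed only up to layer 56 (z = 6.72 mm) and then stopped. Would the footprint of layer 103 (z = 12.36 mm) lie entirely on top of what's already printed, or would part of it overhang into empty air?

entirely on top

Compare the two slices. At z = 6.72: the sphere: section is a regular 16-gon, circumradius = √(r²−h²) = √(6.5²−0.22²) = 6.496 (area = (16/2)·6.496²·sin(360°/16) = 129.20 mm²). At z = 12.36: the r=6.5 sphere contributes a regular 16-gon of circumradius √(6.5²−5.86²) = 2.813 (area = (16/2)·2.813²·sin(360°/16) = 24.22 mm²). Checking containment: the cross-section at z = 12.36 is a subset of the cross-section at z = 6.72.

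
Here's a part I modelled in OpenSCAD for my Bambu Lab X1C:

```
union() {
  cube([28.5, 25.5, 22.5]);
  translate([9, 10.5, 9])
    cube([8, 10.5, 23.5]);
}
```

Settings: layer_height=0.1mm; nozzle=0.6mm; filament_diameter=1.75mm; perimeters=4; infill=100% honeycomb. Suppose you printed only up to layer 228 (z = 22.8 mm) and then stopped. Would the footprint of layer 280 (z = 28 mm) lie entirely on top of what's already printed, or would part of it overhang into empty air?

Compare the two slices. At z = 22.8: the cube is not intersected at this z (z outside [0, 22.5]); the cube at (9, 10.5) (footprint 8×10.5) is included at this height (area 84.00 mm²); Merging all regions: only the 8×10.5 cube at (9, 10.5) is present, so the union is just that shape — area = 84.00 mm². At z = 28: the cube does not reach this height (z outside [0, 22.5]); the 8×10.5 cube at (9, 10.5) contributes its full rectangle (area 84.00 mm²); Merging all regions: only the 8×10.5 cube at (9, 10.5) is present, so the union is just that shape — area = 84.00 mm². Checking containment: the cross-section at z = 28 is a subset of the cross-section at z = 22.8.

entirely on top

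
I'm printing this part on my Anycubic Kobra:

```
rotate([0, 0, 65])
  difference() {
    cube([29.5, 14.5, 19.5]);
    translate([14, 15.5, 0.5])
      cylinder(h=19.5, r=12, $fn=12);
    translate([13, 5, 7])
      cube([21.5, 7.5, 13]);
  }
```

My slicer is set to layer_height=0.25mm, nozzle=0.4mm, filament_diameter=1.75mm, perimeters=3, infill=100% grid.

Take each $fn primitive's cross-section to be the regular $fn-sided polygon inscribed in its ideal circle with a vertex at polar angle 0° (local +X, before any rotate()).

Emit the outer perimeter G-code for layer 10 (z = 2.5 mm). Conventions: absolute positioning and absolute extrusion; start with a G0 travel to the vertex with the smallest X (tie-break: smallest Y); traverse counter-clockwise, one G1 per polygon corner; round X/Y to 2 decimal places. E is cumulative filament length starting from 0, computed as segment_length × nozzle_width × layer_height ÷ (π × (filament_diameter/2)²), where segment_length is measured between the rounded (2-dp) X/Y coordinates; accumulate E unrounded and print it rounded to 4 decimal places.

At z = 2.5 mm: the cube (footprint 29.5×14.5) is included at this height; the r=12 cylinder at (14, 15.5) gives a regular 12-gon of circumradius 12 (constant along its height); the cube at (13, 5) does not reach this height (z outside [7, 20]); Taking the first minus the rest: starting from the 29.5×14.5 cube, the r=12 cylinder at (14, 15.5) partially overlaps it — only the 192.27 mm² overlap (of its 432.00 mm²) is removed, clipping the outline — 1 connected region; (whole slice rotated 65° about Z — lengths, areas and connectivity unchanged). The outline is a single polygon with 11 vertices. Extrusion per mm of travel: 0.4 × 0.25 / (π × 0.875²) = 0.041575. Accumulating E over each segment gives final E = 4.1461.

G0 X-13.14 Y6.13 Z2.50
G1 X0.00 Y0.00 E0.6028
G1 X12.47 Y26.74 E1.8295
G1 X-0.67 Y32.86 E2.4321
G1 X-2.27 Y29.45 E2.5887
G1 X1.70 Y26.12 E2.8042
G1 X3.82 Y20.28 E3.0625
G1 X2.74 Y14.17 E3.3204
G1 X-1.25 Y9.41 E3.5787
G1 X-7.09 Y7.28 E3.8371
G1 X-12.18 Y8.18 E4.0520
G1 X-13.14 Y6.13 E4.1461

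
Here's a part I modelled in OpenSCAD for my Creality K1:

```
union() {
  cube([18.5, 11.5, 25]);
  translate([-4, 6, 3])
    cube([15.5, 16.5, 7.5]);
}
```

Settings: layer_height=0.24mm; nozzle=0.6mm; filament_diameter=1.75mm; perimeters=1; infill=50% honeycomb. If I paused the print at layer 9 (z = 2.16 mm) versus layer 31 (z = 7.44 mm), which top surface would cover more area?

Layer 9 (z = 2.16): the 18.5×11.5 cube contributes its full rectangle (area 212.75 mm²); the cube at (-4, 6) does not reach this height (z outside [3, 10.5]); Merging all regions: only the 18.5×11.5 cube is present, so the union is just that shape — area = 212.75 mm². So its area = 212.75 mm². Layer 31 (z = 7.44): the 18.5×11.5 cube contributes its full rectangle (area 212.75 mm²); the cube at (-4, 6) is present — its section is the full 15.5×16.5 rectangle (area 255.75 mm²); Taking the union: the regions partially overlap — summed areas 468.50 mm² minus the doubly-counted overlap 63.25 mm² gives 405.25 mm² — area = 405.25 mm². So its area = 405.25 mm². Layer 31 is larger (405.25 vs 212.75 mm²).

layer 31 (z = 7.44 mm)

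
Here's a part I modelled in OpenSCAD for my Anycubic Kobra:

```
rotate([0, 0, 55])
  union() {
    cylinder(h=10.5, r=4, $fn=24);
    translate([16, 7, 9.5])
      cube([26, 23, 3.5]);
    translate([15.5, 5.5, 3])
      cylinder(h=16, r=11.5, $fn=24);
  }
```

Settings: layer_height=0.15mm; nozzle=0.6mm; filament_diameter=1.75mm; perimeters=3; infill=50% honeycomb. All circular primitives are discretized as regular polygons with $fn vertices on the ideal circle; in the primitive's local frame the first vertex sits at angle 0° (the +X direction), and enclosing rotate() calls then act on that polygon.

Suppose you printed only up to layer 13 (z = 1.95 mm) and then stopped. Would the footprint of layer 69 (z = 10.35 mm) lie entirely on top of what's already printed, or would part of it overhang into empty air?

Compare the two slices. At z = 1.95: the cylinder: section is a regular 24-gon, circumradius r=4 (area = (24/2)·4.000²·sin(360°/24) = 49.69 mm²); the cube at (16, 7) is not intersected at this z (z outside [9.5, 13]); the cylinder at (15.5, 5.5) is absent (z outside [3, 19]); Combining (union): only the r=4 cylinder is present, so the union is just that shape — area = 49.69 mm²; (rotated 55° about Z; rotation is an isometry so areas/perimeters/island counts are preserved). At z = 10.35: the cylinder: section is a regular 24-gon, circumradius r=4 (area = (24/2)·4.000²·sin(360°/24) = 49.69 mm²); the cube at (16, 7) is present — its section is the full 26×23 rectangle (area 598.00 mm²); the r=11.5 cylinder at (15.5, 5.5) contributes a regular 24-gon of circumradius 11.5 (area = (24/2)·11.500²·sin(360°/24) = 410.75 mm²); Taking the union: the regions partially overlap — summed areas 1058.44 mm² minus the doubly-counted overlap 80.60 mm² gives 977.84 mm² — area = 977.84 mm²; (rotated 55° about Z; rotation is an isometry so areas/perimeters/island counts are preserved). Checking containment: at z = 10.35 the cross-section extends beyond the z = 1.95 cross-section by about 928.14 mm².

part overhangs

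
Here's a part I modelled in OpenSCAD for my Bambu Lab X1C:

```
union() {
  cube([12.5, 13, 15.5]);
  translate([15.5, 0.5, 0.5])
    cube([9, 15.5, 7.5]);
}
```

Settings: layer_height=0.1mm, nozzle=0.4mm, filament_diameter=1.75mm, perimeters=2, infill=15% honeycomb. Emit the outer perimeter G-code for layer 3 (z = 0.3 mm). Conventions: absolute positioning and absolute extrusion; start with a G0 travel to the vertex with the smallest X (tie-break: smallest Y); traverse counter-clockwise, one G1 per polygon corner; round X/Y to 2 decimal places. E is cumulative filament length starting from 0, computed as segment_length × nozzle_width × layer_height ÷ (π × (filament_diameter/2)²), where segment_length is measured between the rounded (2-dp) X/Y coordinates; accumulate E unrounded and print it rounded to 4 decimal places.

G0 X0.00 Y0.00 Z0.30
G1 X12.50 Y0.00 E0.2079
G1 X12.50 Y13.00 E0.4241
G1 X0.00 Y13.00 E0.6319
G1 X0.00 Y0.00 E0.8481

At z = 0.3 mm: the 12.5×13 cube contributes its full rectangle; the cube at (15.5, 0.5) is absent (z outside [0.5, 8]); Merging all regions: only the 12.5×13 cube is present, so the union is just that shape — 1 connected region. The outline is a single polygon with 4 vertices. Extrusion per mm of travel: 0.4 × 0.1 / (π × 0.875²) = 0.016630. Accumulating E over each segment gives final E = 0.8481.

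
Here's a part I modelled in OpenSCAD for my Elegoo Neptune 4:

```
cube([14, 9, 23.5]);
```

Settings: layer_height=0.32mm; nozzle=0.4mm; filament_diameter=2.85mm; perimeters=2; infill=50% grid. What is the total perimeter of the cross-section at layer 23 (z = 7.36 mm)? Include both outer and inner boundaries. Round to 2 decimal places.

46.00 mm

At z = 7.36 mm: the 14×9 cube contributes its full rectangle (perimeter 46.00 mm). Overall, the cross-section is a single solid region. Total boundary length (outer) = 46.00 mm.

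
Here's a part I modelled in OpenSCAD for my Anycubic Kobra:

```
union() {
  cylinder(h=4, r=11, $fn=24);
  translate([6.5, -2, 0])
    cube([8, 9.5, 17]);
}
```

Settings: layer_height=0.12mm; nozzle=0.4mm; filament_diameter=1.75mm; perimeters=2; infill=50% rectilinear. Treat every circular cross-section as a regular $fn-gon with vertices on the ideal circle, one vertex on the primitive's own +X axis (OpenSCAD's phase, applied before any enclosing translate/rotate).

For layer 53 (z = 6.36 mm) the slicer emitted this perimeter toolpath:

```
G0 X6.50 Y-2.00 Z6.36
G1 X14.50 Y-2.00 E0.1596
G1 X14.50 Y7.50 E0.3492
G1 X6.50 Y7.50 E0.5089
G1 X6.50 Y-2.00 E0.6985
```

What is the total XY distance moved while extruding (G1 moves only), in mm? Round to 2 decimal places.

35.00 mm

Sum the Euclidean lengths of each G1 segment: total = 35.00 mm.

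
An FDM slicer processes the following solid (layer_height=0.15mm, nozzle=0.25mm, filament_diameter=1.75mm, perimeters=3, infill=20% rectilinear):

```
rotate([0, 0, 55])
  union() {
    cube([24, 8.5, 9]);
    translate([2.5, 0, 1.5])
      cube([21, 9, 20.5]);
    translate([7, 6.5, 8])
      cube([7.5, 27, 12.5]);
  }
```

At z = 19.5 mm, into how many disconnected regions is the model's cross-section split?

At z = 19.5 mm: the cube is not intersected at this z (z outside [0, 9]); the cube at (2.5, 0) (footprint 21×9) is included at this height; the cube at (7, 6.5) is present — its section is the full 7.5×27 rectangle; Merging all regions: the regions partially overlap (shared area 18.75 mm²), so overlapping operands fuse into one piece — 1 connected region; (whole slice rotated 55° about Z — lengths, areas and connectivity unchanged). The result has 1 disconnected region.

1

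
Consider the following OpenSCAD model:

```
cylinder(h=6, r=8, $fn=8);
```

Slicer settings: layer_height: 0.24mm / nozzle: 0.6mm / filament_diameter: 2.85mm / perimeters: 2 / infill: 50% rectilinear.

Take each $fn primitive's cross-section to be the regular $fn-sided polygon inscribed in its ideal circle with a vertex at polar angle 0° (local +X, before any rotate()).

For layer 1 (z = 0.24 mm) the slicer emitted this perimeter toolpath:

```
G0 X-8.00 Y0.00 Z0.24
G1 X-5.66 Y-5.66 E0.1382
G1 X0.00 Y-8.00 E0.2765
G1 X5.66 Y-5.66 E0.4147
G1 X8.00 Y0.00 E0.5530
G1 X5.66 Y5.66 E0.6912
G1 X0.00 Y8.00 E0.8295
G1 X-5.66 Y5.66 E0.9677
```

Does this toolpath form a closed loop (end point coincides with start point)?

Start point (G0): (-8.00, 0.00). End point (last G1): the path does not return to the start — open.

no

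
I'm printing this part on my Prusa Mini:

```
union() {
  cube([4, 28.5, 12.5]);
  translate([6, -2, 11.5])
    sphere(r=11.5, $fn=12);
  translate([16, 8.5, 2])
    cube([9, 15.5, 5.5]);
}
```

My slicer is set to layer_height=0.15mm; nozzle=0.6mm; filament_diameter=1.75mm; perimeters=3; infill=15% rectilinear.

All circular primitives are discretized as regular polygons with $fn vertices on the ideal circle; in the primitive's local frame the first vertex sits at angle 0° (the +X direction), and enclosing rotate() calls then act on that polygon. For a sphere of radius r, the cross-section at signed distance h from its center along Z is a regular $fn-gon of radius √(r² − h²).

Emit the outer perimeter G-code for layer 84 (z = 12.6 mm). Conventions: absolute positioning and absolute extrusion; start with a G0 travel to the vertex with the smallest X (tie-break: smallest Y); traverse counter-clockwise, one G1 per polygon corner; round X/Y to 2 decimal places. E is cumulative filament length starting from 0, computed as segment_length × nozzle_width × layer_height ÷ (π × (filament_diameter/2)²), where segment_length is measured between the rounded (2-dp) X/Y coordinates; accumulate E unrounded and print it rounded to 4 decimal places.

At z = 12.6 mm: the cube is absent (z outside [0, 12.5]); the r=11.5 sphere at (6, -2) contributes a regular 12-gon of circumradius √(11.5²−1.1²) = 11.447; the cube at (16, 8.5) does not reach this height (z outside [2, 7.5]); Taking the union: only the r=11.5 sphere at (6, -2) is present, so the union is just that shape — 1 connected region. The outline is a single polygon with 12 vertices. Extrusion per mm of travel: 0.6 × 0.15 / (π × 0.875²) = 0.037418. Accumulating E over each segment gives final E = 2.6601.

G0 X-5.45 Y-2.00 Z12.60
G1 X-3.91 Y-7.72 E0.2217
G1 X0.28 Y-11.91 E0.4434
G1 X6.00 Y-13.45 E0.6650
G1 X11.72 Y-11.91 E0.8867
G1 X15.91 Y-7.72 E1.1084
G1 X17.45 Y-2.00 E1.3300
G1 X15.91 Y3.72 E1.5517
G1 X11.72 Y7.91 E1.7734
G1 X6.00 Y9.45 E1.9951
G1 X0.28 Y7.91 E2.2167
G1 X-3.91 Y3.72 E2.4384
G1 X-5.45 Y-2.00 E2.6601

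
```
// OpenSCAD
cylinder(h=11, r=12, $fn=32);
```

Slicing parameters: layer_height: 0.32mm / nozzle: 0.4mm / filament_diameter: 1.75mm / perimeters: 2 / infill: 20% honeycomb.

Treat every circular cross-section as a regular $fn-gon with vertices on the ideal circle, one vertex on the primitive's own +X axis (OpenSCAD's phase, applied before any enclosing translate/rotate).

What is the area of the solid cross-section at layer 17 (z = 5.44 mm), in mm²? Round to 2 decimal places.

449.49 mm²

At z = 5.44 mm: the r=12 cylinder gives a regular 32-gon of circumradius 12 (constant along its height) (area = (32/2)·12.000²·sin(360°/32) = 449.49 mm²). Overall, the cross-section is a single solid region. Net area = 449.49 mm².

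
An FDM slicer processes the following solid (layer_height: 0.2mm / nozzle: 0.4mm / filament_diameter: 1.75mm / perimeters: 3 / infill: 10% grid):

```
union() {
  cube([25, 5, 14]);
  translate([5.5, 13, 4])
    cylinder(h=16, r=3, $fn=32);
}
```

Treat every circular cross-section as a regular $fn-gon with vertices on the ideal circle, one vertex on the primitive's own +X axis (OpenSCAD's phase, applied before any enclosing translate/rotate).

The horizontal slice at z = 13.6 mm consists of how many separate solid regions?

At z = 13.6 mm: the cube (footprint 25×5) is included at this height; the r=3 cylinder at (5.5, 13) contributes a regular 32-gon of circumradius 3; Merging all regions: the 2 present regions are separate (no shared area or edge), so areas and boundary lengths simply add and each stays a separate island — 2 connected regions. The result has 2 disconnected regions.

2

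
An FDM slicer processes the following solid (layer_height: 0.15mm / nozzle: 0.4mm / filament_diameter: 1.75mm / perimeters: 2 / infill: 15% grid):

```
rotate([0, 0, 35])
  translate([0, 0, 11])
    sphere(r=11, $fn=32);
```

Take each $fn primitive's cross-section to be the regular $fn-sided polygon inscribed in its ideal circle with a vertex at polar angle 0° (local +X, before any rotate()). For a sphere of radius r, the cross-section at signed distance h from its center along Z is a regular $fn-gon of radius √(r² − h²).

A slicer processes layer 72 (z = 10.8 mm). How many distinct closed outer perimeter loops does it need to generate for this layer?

At z = 10.8 mm: the r=11 sphere contributes a regular 32-gon of circumradius √(11²−0.2²) = 10.998; (whole slice rotated 35° about Z — lengths, areas and connectivity unchanged). The result has 1 disconnected region.

1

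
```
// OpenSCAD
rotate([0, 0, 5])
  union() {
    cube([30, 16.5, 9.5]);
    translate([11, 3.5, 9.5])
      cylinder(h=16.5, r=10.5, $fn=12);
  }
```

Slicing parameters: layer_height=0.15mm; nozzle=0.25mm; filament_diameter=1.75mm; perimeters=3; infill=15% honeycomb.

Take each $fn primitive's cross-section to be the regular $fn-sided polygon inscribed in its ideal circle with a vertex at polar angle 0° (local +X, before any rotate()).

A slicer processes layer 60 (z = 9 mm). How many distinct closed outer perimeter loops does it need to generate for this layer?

At z = 9 mm: the cube is present — its section is the full 30×16.5 rectangle; the cylinder at (11, 3.5) is not intersected at this z (z outside [9.5, 26]); Combining (union): only the 30×16.5 cube is present, so the union is just that shape — 1 connected region; (whole slice rotated 5° about Z — lengths, areas and connectivity unchanged). The result has 1 disconnected region.

1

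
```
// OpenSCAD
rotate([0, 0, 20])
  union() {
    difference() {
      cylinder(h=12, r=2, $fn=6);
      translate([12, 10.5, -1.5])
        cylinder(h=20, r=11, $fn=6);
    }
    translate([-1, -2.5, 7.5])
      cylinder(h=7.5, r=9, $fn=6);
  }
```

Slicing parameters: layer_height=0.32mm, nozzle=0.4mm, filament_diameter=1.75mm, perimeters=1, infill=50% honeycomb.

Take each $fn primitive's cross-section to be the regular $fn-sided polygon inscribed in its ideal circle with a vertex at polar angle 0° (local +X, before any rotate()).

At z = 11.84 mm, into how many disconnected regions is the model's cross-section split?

1

At z = 11.84 mm: the r=2 cylinder contributes a regular 6-gon of circumradius 2; the r=11 cylinder at (12, 10.5) gives a regular 6-gon of circumradius 11 (constant along its height); Subtracting the remaining from the first: starting from the r=2 cylinder, the r=11 cylinder at (12, 10.5) misses the remaining region (no effect) — 1 connected region; the r=9 cylinder at (-1, -2.5) contributes a regular 6-gon of circumradius 9; Merging all regions: that combined region lies entirely inside the r=9 cylinder at (-1, -2.5), so the union is just the r=9 cylinder at (-1, -2.5) — 1 connected region; (whole slice rotated 20° about Z — lengths, areas and connectivity unchanged). The result has 1 disconnected region.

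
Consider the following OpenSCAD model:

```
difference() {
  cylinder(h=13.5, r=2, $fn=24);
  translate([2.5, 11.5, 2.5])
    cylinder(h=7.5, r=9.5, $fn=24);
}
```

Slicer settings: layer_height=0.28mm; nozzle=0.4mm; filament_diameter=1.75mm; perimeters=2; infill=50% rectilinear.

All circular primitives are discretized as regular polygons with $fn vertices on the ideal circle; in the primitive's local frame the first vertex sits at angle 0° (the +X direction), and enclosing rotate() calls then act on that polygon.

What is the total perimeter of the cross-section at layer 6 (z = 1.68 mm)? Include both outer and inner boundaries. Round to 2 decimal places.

At z = 1.68 mm: the cylinder: section is a regular 24-gon, circumradius r=2 (perimeter = 2·24·2.000·sin(180°/24) = 12.53 mm); the cylinder at (2.5, 11.5) does not reach this height (z outside [2.5, 10]); After the difference (first − rest): none of the subtracted shapes is present at this height, so the r=2 cylinder is unchanged — boundary = 12.53 mm. Overall, the cross-section is a single solid region. Total boundary length (outer) = 12.53 mm.

12.53 mm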